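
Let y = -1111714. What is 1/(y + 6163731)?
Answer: 1/5052017 ≈ 1.9794e-7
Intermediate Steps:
1/(y + 6163731) = 1/(-1111714 + 6163731) = 1/5052017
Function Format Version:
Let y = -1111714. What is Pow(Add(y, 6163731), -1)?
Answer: Rational(1, 5052017) ≈ 1.9794e-7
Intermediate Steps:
Pow(Add(y, 6163731), -1) = Pow(Add(-1111714, 6163731), -1) = Pow(5052017, -1) = Rational(1, 5052017)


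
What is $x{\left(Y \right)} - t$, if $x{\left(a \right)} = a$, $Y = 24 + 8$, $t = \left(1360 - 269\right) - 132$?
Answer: $-927$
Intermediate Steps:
$t = 959$ ($t = 1091 - 132 = 959$)
$Y = 32$
$x{\left(Y \right)} - t = 32 - 959 = -927$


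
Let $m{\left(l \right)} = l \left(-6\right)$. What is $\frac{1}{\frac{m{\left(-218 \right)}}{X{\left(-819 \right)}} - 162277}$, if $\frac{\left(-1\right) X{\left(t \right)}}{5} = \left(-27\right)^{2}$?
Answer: $- \frac{1215}{197166991} \approx -6.1623 \cdot 10^{-6}$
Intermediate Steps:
$X{\left(t \right)} = -3645$ ($X{\left(t \right)} = - 5 \left(-27\right)^{2} = \left(-5\right) 729 = -3645$)
$m{\left(l \right)} = - 6 l$
$\frac{1}{\frac{m{\left(-218 \right)}}{X{\left(-819 \right)}} - 162277} = \frac{1}{\frac{\left(-6\right) \left(-218\right)}{-3645} - 162277} = \frac{1}{1308 \left(- \frac{1}{3645}\right) - 162277} = \frac{1}{- \frac{436}{1215} - 162277} = \frac{1}{- \frac{197166991}{1215}} = - \frac{1215}{197166991}$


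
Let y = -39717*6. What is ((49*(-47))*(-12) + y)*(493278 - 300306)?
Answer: -40652639352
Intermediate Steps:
y = -238302
((49*(-47))*(-12) + y)*(493278 - 300306) = ((49*(-47))*(-12) - 238302)*(493278 - 300306) = (-2303*(-12) - 238302)*192972 = (27636 - 238302)*192972 = -210666*192972 = -40652639352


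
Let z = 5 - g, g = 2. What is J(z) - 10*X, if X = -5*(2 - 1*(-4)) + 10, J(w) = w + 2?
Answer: 205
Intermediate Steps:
z = 3 (z = 5 - 1*2 = 5 - 2 = 3)
J(w) = 2 + w
X = -20 (X = -5*(2 + 4) + 10 = -5*6 + 10 = -30 + 10 = -20)
J(z) - 10*X = (2 + 3) - 10*(-20) = 5 + 200 = 205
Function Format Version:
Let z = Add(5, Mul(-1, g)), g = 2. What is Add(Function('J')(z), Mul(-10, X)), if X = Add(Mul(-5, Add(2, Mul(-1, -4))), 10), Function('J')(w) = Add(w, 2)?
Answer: 205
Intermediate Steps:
z = 3 (z = Add(5, Mul(-1, 2)) = Add(5, -2) = 3)
Function('J')(w) = Add(2, w)
X = -20 (X = Add(Mul(-5, Add(2, 4)), 10) = Add(Mul(-5, 6), 10) = Add(-30, 10) = -20)
Add(Function('J')(z), Mul(-10, X)) = Add(Add(2, 3), Mul(-10, -20)) = Add(5, 200) = 205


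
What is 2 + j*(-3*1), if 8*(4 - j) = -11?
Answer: -113/8 ≈ -14.125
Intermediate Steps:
j = 43/8 (j = 4 - ⅛*(-11) = 4 + 11/8 = 43/8 ≈ 5.3750)
2 + j*(-3*1) = 2 + 43*(-3*1)/8 = 2 + (43/8)*(-3) = 2 - 129/8 = -113/8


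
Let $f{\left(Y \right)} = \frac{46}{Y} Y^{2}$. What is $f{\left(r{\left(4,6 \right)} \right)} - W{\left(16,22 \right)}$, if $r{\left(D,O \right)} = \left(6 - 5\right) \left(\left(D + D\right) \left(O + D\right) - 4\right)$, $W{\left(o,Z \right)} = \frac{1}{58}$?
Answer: $\frac{202767}{58} \approx 3496.0$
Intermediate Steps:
$W{\left(o,Z \right)} = \frac{1}{58}$
$r{\left(D,O \right)} = -4 + 2 D \left(D + O\right)$ ($r{\left(D,O \right)} = 1 \left(2 D \left(D + O\right) - 4\right) = 1 \left(-4 + 2 D \left(D + O\right)\right) = -4 + 2 D \left(D + O\right)$)
$f{\left(Y \right)} = 46 Y$
$f{\left(r{\left(4,6 \right)} \right)} - W{\left(16,22 \right)} = 46 \left(-4 + 2 \cdot 4^{2} + 2 \cdot 4 \cdot 6\right) - \frac{1}{58} = 46 \left(-4 + 2 \cdot 16 + 48\right) - \frac{1}{58} = 46 \left(-4 + 32 + 48\right) - \frac{1}{58} = 46 \cdot 76 - \frac{1}{58} = 3496 - \frac{1}{58} = \frac{202767}{58}$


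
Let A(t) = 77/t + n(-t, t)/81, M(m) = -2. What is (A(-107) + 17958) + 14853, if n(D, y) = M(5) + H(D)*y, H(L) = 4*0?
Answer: 284366486/8667 ≈ 32810.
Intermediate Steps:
H(L) = 0
n(D, y) = -2 (n(D, y) = -2 + 0*y = -2 + 0 = -2)
A(t) = -2/81 + 77/t (A(t) = 77/t - 2/81 = -2/81 + 77/t)
(A(-107) + 17958) + 14853 = ((-2/81 + 77/(-107)) + 17958) + 14853 = ((-2/81 + 77*(-1/107)) + 17958) + 14853 = ((-2/81 - 77/107) + 17958) + 14853 = (-6451/8667 + 17958) + 14853 = 155635535/8667 + 14853 = 284366486/8667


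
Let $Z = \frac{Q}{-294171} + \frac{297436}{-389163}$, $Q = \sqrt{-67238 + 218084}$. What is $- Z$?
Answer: $\frac{297436}{389163} + \frac{\sqrt{150846}}{294171} \approx 0.76562$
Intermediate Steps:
$Q = \sqrt{150846} \approx 388.39$
$Z = - \frac{297436}{389163} - \frac{\sqrt{150846}}{294171}$ ($Z = \frac{\sqrt{150846}}{-294171} + \frac{297436}{-389163} = \sqrt{150846} \left(- \frac{1}{294171}\right) + 297436 \left(- \frac{1}{389163}\right) = - \frac{\sqrt{150846}}{294171} - \frac{297436}{389163} = - \frac{297436}{389163} - \frac{\sqrt{150846}}{294171} \approx -0.76562$)
$- Z = - (- \frac{297436}{389163} - \frac{\sqrt{150846}}{294171}) = \frac{297436}{389163} + \frac{\sqrt{150846}}{294171}$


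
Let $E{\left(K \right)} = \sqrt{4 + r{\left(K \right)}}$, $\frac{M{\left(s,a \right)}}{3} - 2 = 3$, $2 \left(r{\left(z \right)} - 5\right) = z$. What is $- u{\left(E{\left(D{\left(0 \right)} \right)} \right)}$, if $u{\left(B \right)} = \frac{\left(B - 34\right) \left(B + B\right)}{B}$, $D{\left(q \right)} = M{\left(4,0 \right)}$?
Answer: $68 - \sqrt{66} \approx 59.876$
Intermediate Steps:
$r{\left(z \right)} = 5 + \frac{z}{2}$
$M{\left(s,a \right)} = 15$ ($M{\left(s,a \right)} = 6 + 3 \cdot 3 = 6 + 9 = 15$)
$D{\left(q \right)} = 15$
$E{\left(K \right)} = \sqrt{9 + \frac{K}{2}}$ ($E{\left(K \right)} = \sqrt{4 + \left(5 + \frac{K}{2}\right)} = \sqrt{9 + \frac{K}{2}}$)
$u{\left(B \right)} = -68 + 2 B$ ($u{\left(B \right)} = \frac{\left(-34 + B\right) 2 B}{B} = \frac{2 B \left(-34 + B\right)}{B} = -68 + 2 B$)
$- u{\left(E{\left(D{\left(0 \right)} \right)} \right)} = - (-68 + 2 \frac{\sqrt{36 + 2 \cdot 15}}{2}) = - (-68 + 2 \frac{\sqrt{36 + 30}}{2}) = - (-68 + 2 \frac{\sqrt{66}}{2}) = - (-68 + \sqrt{66}) = 68 - \sqrt{66}$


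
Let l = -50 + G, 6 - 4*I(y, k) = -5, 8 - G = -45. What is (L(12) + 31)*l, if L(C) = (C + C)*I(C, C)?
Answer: 291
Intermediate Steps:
G = 53 (G = 8 - 1*(-45) = 8 + 45 = 53)
I(y, k) = 11/4 (I(y, k) = 3/2 - 1/4*(-5) = 3/2 + 5/4 = 11/4)
l = 3 (l = -50 + 53 = 3)
L(C) = 11*C/2 (L(C) = (C + C)*(11/4) = (2*C)*(11/4) = 11*C/2)
(L(12) + 31)*l = ((11/2)*12 + 31)*3 = (66 + 31)*3 = 97*3 = 291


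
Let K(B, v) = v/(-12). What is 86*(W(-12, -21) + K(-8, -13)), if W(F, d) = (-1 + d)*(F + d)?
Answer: 375175/6 ≈ 62529.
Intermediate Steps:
K(B, v) = -v/12 (K(B, v) = v*(-1/12) = -v/12)
86*(W(-12, -21) + K(-8, -13)) = 86*(((-21)² - 1*(-12) - 1*(-21) - 12*(-21)) - 1/12*(-13)) = 86*((441 + 12 + 21 + 252) + 13/12) = 86*(726 + 13/12) = 86*(8725/12) = 375175/6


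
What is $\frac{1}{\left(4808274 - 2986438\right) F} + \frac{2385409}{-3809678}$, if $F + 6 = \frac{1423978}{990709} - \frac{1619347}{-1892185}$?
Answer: $- \frac{888196751420965628513737}{1418516834364146688668644} \approx -0.62614$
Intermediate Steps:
$F = - \frac{408758635061}{110270865245}$ ($F = -6 + \left(\frac{1423978}{990709} - \frac{1619347}{-1892185}\right) = -6 + \left(1423978 \cdot \frac{1}{990709} - - \frac{1619347}{1892185}\right) = -6 + \left(\frac{1423978}{990709} + \frac{1619347}{1892185}\right) = -6 + \frac{252866556409}{110270865245} = - \frac{408758635061}{110270865245} \approx -3.7069$)
$\frac{1}{\left(4808274 - 2986438\right) F} + \frac{2385409}{-3809678} = \frac{1}{\left(4808274 - 2986438\right) \left(- \frac{408758635061}{110270865245}\right)} + \frac{2385409}{-3809678} = \frac{1}{1821836} \left(- \frac{110270865245}{408758635061}\right) + 2385409 \left(- \frac{1}{3809678}\right) = \frac{1}{1821836} \left(- \frac{110270865245}{408758635061}\right) - \frac{2385409}{3809678} = - \frac{110270865245}{744691196664991996} - \frac{2385409}{3809678} = - \frac{888196751420965628513737}{1418516834364146688668644}$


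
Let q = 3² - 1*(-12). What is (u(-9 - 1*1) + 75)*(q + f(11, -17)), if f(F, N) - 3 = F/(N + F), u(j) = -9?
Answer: 1463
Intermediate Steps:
q = 21 (q = 9 + 12 = 21)
f(F, N) = 3 + F/(F + N) (f(F, N) = 3 + F/(N + F) = 3 + F/(F + N))
(u(-9 - 1*1) + 75)*(q + f(11, -17)) = (-9 + 75)*(21 + (3*(-17) + 4*11)/(11 - 17)) = 66*(21 + (-51 + 44)/(-6)) = 66*(21 - ⅙*(-7)) = 66*(21 + 7/6) = 66*(133/6) = 1463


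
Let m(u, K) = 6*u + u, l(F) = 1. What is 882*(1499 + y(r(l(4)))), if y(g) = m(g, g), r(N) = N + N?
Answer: 1334466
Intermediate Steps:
r(N) = 2*N
m(u, K) = 7*u
y(g) = 7*g
882*(1499 + y(r(l(4)))) = 882*(1499 + 7*(2*1)) = 882*(1499 + 7*2) = 882*(1499 + 14) = 882*1513 = 1334466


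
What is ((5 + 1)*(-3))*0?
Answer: 0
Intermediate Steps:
((5 + 1)*(-3))*0 = (6*(-3))*0 = -18*0 = 0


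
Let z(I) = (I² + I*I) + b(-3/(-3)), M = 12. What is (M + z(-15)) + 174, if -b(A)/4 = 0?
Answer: 636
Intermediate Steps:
b(A) = 0 (b(A) = -4*0 = 0)
z(I) = 2*I² (z(I) = (I² + I*I) + 0 = (I² + I²) + 0 = 2*I² + 0 = 2*I²)
(M + z(-15)) + 174 = (12 + 2*(-15)²) + 174 = (12 + 2*225) + 174 = (12 + 450) + 174 = 462 + 174 = 636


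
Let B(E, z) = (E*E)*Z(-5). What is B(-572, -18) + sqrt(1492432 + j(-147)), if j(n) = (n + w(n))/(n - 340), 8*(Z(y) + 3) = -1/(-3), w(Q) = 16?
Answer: -2903758/3 + sqrt(353958668805)/487 ≈ -9.6670e+5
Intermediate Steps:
Z(y) = -71/24 (Z(y) = -3 + (-1/(-3))/8 = -3 + (-1*(-1/3))/8 = -3 + (1/8)*(1/3) = -3 + 1/24 = -71/24)
B(E, z) = -71*E**2/24 (B(E, z) = (E*E)*(-71/24) = E**2*(-71/24) = -71*E**2/24)
j(n) = (16 + n)/(-340 + n) (j(n) = (n + 16)/(n - 340) = (16 + n)/(-340 + n))
B(-572, -18) + sqrt(1492432 + j(-147)) = -71/24*(-572)**2 + sqrt(1492432 + (16 - 147)/(-340 - 147)) = -71/24*327184 + sqrt(1492432 - 131/(-487)) = -2903758/3 + sqrt(1492432 - 1/487*(-131)) = -2903758/3 + sqrt(1492432 + 131/487) = -2903758/3 + sqrt(726814515/487) = -2903758/3 + sqrt(353958668805)/487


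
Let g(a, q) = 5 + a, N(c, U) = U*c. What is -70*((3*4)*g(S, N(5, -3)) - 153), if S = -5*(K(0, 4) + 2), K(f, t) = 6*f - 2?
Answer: 6510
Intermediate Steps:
K(f, t) = -2 + 6*f
S = 0 (S = -5*((-2 + 6*0) + 2) = -5*((-2 + 0) + 2) = -5*(-2 + 2) = -5*0 = 0)
-70*((3*4)*g(S, N(5, -3)) - 153) = -70*((3*4)*(5 + 0) - 153) = -70*(12*5 - 153) = -70*(60 - 153) = -70*(-93) = 6510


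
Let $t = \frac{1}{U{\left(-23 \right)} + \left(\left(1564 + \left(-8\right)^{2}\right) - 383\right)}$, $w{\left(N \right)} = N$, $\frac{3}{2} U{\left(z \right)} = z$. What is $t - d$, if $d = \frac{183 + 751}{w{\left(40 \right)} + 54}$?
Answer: $- \frac{1722622}{173383} \approx -9.9354$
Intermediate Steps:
$U{\left(z \right)} = \frac{2 z}{3}$
$d = \frac{467}{47}$ ($d = \frac{183 + 751}{40 + 54} = \frac{934}{94} = 934 \cdot \frac{1}{94} = \frac{467}{47} \approx 9.9362$)
$t = \frac{3}{3689}$ ($t = \frac{1}{\frac{2}{3} \left(-23\right) + \left(\left(1564 + \left(-8\right)^{2}\right) - 383\right)} = \frac{1}{- \frac{46}{3} + \left(\left(1564 + 64\right) - 383\right)} = \frac{1}{- \frac{46}{3} + \left(1628 - 383\right)} = \frac{1}{- \frac{46}{3} + 1245} = \frac{1}{\frac{3689}{3}} = \frac{3}{3689} \approx 0.00081323$)
$t - d = \frac{3}{3689} - \frac{467}{47} = - \frac{1722622}{173383}$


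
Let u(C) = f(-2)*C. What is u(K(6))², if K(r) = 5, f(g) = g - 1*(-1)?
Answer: 25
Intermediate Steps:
f(g) = 1 + g (f(g) = g + 1 = 1 + g)
u(C) = -C (u(C) = (1 - 2)*C = -C)
u(K(6))² = (-1*5)² = (-5)² = 25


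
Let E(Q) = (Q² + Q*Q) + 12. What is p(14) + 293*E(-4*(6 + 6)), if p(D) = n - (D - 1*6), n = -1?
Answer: 1353651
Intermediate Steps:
p(D) = 5 - D (p(D) = -1 - (D - 1*6) = -1 - (D - 6) = -1 - (-6 + D) = -1 + (6 - D) = 5 - D)
E(Q) = 12 + 2*Q² (E(Q) = (Q² + Q²) + 12 = 2*Q² + 12 = 12 + 2*Q²)
p(14) + 293*E(-4*(6 + 6)) = (5 - 1*14) + 293*(12 + 2*(-4*(6 + 6))²) = (5 - 14) + 293*(12 + 2*(-4*12)²) = -9 + 293*(12 + 2*(-48)²) = -9 + 293*(12 + 2*2304) = -9 + 293*(12 + 4608) = -9 + 293*4620 = -9 + 1353660 = 1353651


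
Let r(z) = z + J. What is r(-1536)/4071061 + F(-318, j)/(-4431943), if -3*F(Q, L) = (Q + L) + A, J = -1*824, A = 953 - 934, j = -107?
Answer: -33031007206/54128130904569 ≈ -0.00061024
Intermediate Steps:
A = 19
J = -824
F(Q, L) = -19/3 - L/3 - Q/3 (F(Q, L) = -((Q + L) + 19)/3 = -((L + Q) + 19)/3 = -(19 + L + Q)/3 = -19/3 - L/3 - Q/3)
r(z) = -824 + z (r(z) = z - 824 = -824 + z)
r(-1536)/4071061 + F(-318, j)/(-4431943) = (-824 - 1536)/4071061 + (-19/3 - ⅓*(-107) - ⅓*(-318))/(-4431943) = -2360*1/4071061 + (-19/3 + 107/3 + 106)*(-1/4431943) = -2360/4071061 + (406/3)*(-1/4431943) = -2360/4071061 - 406/13295829 = -33031007206/54128130904569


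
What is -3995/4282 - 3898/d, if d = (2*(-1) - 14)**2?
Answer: -4428489/274048 ≈ -16.160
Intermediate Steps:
d = 256 (d = (-2 - 14)**2 = (-16)**2 = 256)
-3995/4282 - 3898/d = -3995/4282 - 3898/256 = -3995*1/4282 - 3898*1/256 = -3995/4282 - 1949/128 = -4428489/274048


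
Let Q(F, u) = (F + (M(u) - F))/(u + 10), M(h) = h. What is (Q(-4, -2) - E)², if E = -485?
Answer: 3759721/16 ≈ 2.3498e+5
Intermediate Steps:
Q(F, u) = u/(10 + u) (Q(F, u) = (F + (u - F))/(u + 10) = u/(10 + u))
(Q(-4, -2) - E)² = (-2/(10 - 2) - 1*(-485))² = (-2/8 + 485)² = (-2*⅛ + 485)² = (-¼ + 485)² = (1939/4)² = 3759721/16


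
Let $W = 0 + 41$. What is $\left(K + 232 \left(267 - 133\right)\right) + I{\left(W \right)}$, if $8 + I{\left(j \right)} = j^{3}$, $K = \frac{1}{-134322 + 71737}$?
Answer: $\frac{6258562584}{62585} \approx 1.0 \cdot 10^{5}$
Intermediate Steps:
$W = 41$
$K = - \frac{1}{62585}$ ($K = \frac{1}{-62585} = - \frac{1}{62585} \approx -1.5978 \cdot 10^{-5}$)
$I{\left(j \right)} = -8 + j^{3}$
$\left(K + 232 \left(267 - 133\right)\right) + I{\left(W \right)} = \left(- \frac{1}{62585} + 232 \left(267 - 133\right)\right) - \left(8 - 41^{3}\right) = \left(- \frac{1}{62585} + 232 \cdot 134\right) + \left(-8 + 68921\right) = \left(- \frac{1}{62585} + 31088\right) + 68913 = \frac{1945642479}{62585} + 68913 = \frac{6258562584}{62585}$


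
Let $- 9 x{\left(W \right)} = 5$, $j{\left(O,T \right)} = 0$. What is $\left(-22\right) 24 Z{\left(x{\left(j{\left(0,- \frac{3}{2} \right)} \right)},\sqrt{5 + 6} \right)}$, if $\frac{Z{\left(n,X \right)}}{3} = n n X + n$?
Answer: $880 - \frac{4400 \sqrt{11}}{9} \approx -741.46$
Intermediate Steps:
$x{\left(W \right)} = - \frac{5}{9}$ ($x{\left(W \right)} = \left(- \frac{1}{9}\right) 5 = - \frac{5}{9}$)
$Z{\left(n,X \right)} = 3 n + 3 X n^{2}$ ($Z{\left(n,X \right)} = 3 \left(n n X + n\right) = 3 \left(n^{2} X + n\right) = 3 \left(X n^{2} + n\right) = 3 \left(n + X n^{2}\right) = 3 n + 3 X n^{2}$)
$\left(-22\right) 24 Z{\left(x{\left(j{\left(0,- \frac{3}{2} \right)} \right)},\sqrt{5 + 6} \right)} = \left(-22\right) 24 \cdot 3 \left(- \frac{5}{9}\right) \left(1 + \sqrt{5 + 6} \left(- \frac{5}{9}\right)\right) = - 528 \cdot 3 \left(- \frac{5}{9}\right) \left(1 + \sqrt{11} \left(- \frac{5}{9}\right)\right) = - 528 \cdot 3 \left(- \frac{5}{9}\right) \left(1 - \frac{5 \sqrt{11}}{9}\right) = - 528 \left(- \frac{5}{3} + \frac{25 \sqrt{11}}{27}\right) = 880 - \frac{4400 \sqrt{11}}{9}$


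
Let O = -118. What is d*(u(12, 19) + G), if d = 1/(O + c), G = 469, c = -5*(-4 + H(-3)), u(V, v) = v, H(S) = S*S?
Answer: -488/143 ≈ -3.4126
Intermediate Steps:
H(S) = S²
c = -25 (c = -5*(-4 + (-3)²) = -5*(-4 + 9) = -5*5 = -25)
d = -1/143 (d = 1/(-118 - 25) = 1/(-143) = -1/143 ≈ -0.0069930)
d*(u(12, 19) + G) = -(19 + 469)/143 = -1/143*488 = -488/143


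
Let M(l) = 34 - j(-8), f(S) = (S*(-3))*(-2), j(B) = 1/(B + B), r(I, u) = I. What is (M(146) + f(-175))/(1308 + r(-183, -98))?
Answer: -3251/3600 ≈ -0.90306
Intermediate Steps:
j(B) = 1/(2*B)
f(S) = 6*S (f(S) = -3*S*(-2) = 6*S)
M(l) = 545/16 (M(l) = 34 - 1/(2*(-8)) = 34 - (-1)/(2*8) = 34 - 1*(-1/16) = 34 + 1/16 = 545/16)
(M(146) + f(-175))/(1308 + r(-183, -98)) = (545/16 + 6*(-175))/(1308 - 183) = (545/16 - 1050)/1125 = -16255/16*1/1125 = -3251/3600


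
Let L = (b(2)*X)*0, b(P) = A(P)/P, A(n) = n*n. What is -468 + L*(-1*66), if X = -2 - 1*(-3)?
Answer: -468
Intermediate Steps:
A(n) = n**2
X = 1 (X = -2 + 3 = 1)
b(P) = P (b(P) = P**2/P = P)
L = 0 (L = (2*1)*0 = 2*0 = 0)
-468 + L*(-1*66) = -468 + 0*(-1*66) = -468 + 0*(-66) = -468 + 0 = -468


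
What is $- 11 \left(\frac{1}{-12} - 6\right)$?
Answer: $\frac{803}{12} \approx 66.917$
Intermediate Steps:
$- 11 \left(\frac{1}{-12} - 6\right) = - 11 \left(- \frac{1}{12} - 6\right) = \left(-11\right) \left(- \frac{73}{12}\right) = \frac{803}{12}$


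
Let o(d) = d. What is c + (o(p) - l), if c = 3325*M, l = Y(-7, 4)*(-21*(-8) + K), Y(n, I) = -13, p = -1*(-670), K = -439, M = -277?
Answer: -923878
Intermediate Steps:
p = 670
l = 3523 (l = -13*(-21*(-8) - 439) = -13*(168 - 439) = -13*(-271) = 3523)
c = -921025 (c = 3325*(-277) = -921025)
c + (o(p) - l) = -921025 + (670 - 1*3523) = -921025 + (670 - 3523) = -921025 - 2853 = -923878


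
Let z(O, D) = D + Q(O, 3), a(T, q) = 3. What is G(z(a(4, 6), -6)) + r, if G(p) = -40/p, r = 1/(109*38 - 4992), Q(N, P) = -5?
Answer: 33989/9350 ≈ 3.6352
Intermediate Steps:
z(O, D) = -5 + D (z(O, D) = D - 5 = -5 + D)
r = -1/850 (r = 1/(4142 - 4992) = 1/(-850) = -1/850 ≈ -0.0011765)
G(z(a(4, 6), -6)) + r = -40/(-5 - 6) - 1/850 = -40/(-11) - 1/850 = -40*(-1/11) - 1/850 = 40/11 - 1/850 = 33989/9350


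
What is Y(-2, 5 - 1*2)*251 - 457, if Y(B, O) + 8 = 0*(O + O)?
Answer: -2465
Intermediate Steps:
Y(B, O) = -8 (Y(B, O) = -8 + 0*(O + O) = -8 + 0*(2*O) = -8 + 0 = -8)
Y(-2, 5 - 1*2)*251 - 457 = -8*251 - 457 = -2008 - 457 = -2465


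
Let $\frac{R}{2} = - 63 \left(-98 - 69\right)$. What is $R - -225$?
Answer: $21267$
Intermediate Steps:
$R = 21042$ ($R = 2 \left(- 63 \left(-98 - 69\right)\right) = 2 \left(\left(-63\right) \left(-167\right)\right) = 2 \cdot 10521 = 21042$)
$R - -225 = 21042 - -225 = 21042 + \left(-87 + 312\right) = 21042 + 225 = 21267$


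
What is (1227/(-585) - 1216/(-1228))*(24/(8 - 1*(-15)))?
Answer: -530264/458965 ≈ -1.1553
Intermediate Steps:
(1227/(-585) - 1216/(-1228))*(24/(8 - 1*(-15))) = (1227*(-1/585) - 1216*(-1/1228))*(24/(8 + 15)) = (-409/195 + 304/307)*(24/23) = -530264/(19955*23) = -66283/59865*24/23 = -530264/458965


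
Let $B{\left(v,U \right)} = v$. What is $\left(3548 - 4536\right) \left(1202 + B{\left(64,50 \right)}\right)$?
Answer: $-1250808$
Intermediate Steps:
$\left(3548 - 4536\right) \left(1202 + B{\left(64,50 \right)}\right) = \left(3548 - 4536\right) \left(1202 + 64\right) = \left(-988\right) 1266 = -1250808$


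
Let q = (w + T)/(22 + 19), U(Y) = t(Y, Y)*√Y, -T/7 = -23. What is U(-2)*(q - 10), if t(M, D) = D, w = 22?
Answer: 454*I*√2/41 ≈ 15.66*I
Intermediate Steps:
T = 161 (T = -7*(-23) = 161)
U(Y) = Y^(3/2) (U(Y) = Y*√Y = Y^(3/2))
q = 183/41 (q = (22 + 161)/(22 + 19) = 183/41 ≈ 4.4634)
U(-2)*(q - 10) = (-2)^(3/2)*(183/41 - 10) = -2*I*√2*(-227/41) = 454*I*√2/41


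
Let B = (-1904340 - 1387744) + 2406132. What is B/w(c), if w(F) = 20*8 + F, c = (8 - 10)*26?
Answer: -221488/27 ≈ -8203.3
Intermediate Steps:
c = -52 (c = -2*26 = -52)
w(F) = 160 + F
B = -885952 (B = -3292084 + 2406132 = -885952)
B/w(c) = -885952/(160 - 52) = -885952/108 = -885952*1/108 = -221488/27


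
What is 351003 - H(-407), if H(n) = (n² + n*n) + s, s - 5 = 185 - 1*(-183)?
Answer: 19332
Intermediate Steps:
s = 373 (s = 5 + (185 - 1*(-183)) = 5 + (185 + 183) = 5 + 368 = 373)
H(n) = 373 + 2*n² (H(n) = (n² + n*n) + 373 = (n² + n²) + 373 = 2*n² + 373 = 373 + 2*n²)
351003 - H(-407) = 351003 - (373 + 2*(-407)²) = 351003 - (373 + 2*165649) = 351003 - (373 + 331298) = 351003 - 1*331671 = 351003 - 331671 = 19332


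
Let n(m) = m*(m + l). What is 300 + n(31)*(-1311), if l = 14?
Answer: -1828545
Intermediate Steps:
n(m) = m*(14 + m) (n(m) = m*(m + 14) = m*(14 + m))
300 + n(31)*(-1311) = 300 + (31*(14 + 31))*(-1311) = 300 + (31*45)*(-1311) = 300 + 1395*(-1311) = 300 - 1828845 = -1828545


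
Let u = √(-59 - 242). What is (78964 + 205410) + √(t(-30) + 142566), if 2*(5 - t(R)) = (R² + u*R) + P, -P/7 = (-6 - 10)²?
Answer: 284374 + √(143017 + 15*I*√301) ≈ 2.8475e+5 + 0.34407*I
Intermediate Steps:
u = I*√301 (u = √(-301) = I*√301 ≈ 17.349*I)
P = -1792 (P = -7*(-6 - 10)² = -7*(-16)² = -7*256 = -1792)
t(R) = 901 - R²/2 - I*R*√301/2 (t(R) = 5 - ((R² + (I*√301)*R) - 1792)/2 = 5 - ((R² + I*R*√301) - 1792)/2 = 5 - (-1792 + R² + I*R*√301)/2 = 5 + (896 - R²/2 - I*R*√301/2) = 901 - R²/2 - I*R*√301/2)
(78964 + 205410) + √(t(-30) + 142566) = (78964 + 205410) + √((901 - ½*(-30)² - ½*I*(-30)*√301) + 142566) = 284374 + √((901 - ½*900 + 15*I*√301) + 142566) = 284374 + √((901 - 450 + 15*I*√301) + 142566) = 284374 + √((451 + 15*I*√301) + 142566) = 284374 + √(143017 + 15*I*√301)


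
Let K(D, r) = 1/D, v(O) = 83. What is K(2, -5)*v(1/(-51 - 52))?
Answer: 83/2 ≈ 41.500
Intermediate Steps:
K(2, -5)*v(1/(-51 - 52)) = 83/2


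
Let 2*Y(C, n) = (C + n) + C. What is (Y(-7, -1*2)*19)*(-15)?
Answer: 2280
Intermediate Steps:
Y(C, n) = C + n/2 (Y(C, n) = ((C + n) + C)/2 = (n + 2*C)/2 = C + n/2)
(Y(-7, -1*2)*19)*(-15) = ((-7 + (-1*2)/2)*19)*(-15) = ((-7 + (½)*(-2))*19)*(-15) = ((-7 - 1)*19)*(-15) = -8*19*(-15) = -152*(-15) = 2280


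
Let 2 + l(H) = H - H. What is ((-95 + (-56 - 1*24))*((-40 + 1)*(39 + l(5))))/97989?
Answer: 84175/32663 ≈ 2.5771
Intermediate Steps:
l(H) = -2 (l(H) = -2 + (H - H) = -2 + 0 = -2)
((-95 + (-56 - 1*24))*((-40 + 1)*(39 + l(5))))/97989 = ((-95 + (-56 - 1*24))*((-40 + 1)*(39 - 2)))/97989 = ((-95 + (-56 - 24))*(-39*37))*(1/97989) = ((-95 - 80)*(-1443))*(1/97989) = -175*(-1443)*(1/97989) = 252525*(1/97989) = 84175/32663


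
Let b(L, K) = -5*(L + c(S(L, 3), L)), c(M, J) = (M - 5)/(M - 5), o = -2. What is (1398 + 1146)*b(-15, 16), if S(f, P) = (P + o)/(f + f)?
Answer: 178080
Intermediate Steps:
S(f, P) = (-2 + P)/(2*f) (S(f, P) = (P - 2)/(f + f) = (-2 + P)/((2*f)) = (-2 + P)*(1/(2*f)) = (-2 + P)/(2*f))
c(M, J) = 1 (c(M, J) = (-5 + M)/(-5 + M) = 1)
b(L, K) = -5 - 5*L (b(L, K) = -5*(L + 1) = -5*(1 + L) = -5 - 5*L)
(1398 + 1146)*b(-15, 16) = (1398 + 1146)*(-5 - 5*(-15)) = 2544*(-5 + 75) = 2544*70 = 178080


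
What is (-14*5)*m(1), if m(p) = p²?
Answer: -70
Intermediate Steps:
(-14*5)*m(1) = -14*5*1² = -70*1 = -70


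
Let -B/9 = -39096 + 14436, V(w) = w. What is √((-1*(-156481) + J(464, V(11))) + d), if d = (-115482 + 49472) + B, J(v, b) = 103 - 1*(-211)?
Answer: 5*√12509 ≈ 559.22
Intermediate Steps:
B = 221940 (B = -9*(-39096 + 14436) = -9*(-24660) = 221940)
J(v, b) = 314 (J(v, b) = 103 + 211 = 314)
d = 155930 (d = (-115482 + 49472) + 221940 = -66010 + 221940 = 155930)
√((-1*(-156481) + J(464, V(11))) + d) = √((-1*(-156481) + 314) + 155930) = √((156481 + 314) + 155930) = √(156795 + 155930) = √312725 = 5*√12509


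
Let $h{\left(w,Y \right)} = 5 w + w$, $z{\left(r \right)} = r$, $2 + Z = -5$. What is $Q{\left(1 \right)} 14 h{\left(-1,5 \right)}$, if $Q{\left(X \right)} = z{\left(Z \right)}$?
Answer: $588$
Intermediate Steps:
$Z = -7$ ($Z = -2 - 5 = -7$)
$Q{\left(X \right)} = -7$
$h{\left(w,Y \right)} = 6 w$
$Q{\left(1 \right)} 14 h{\left(-1,5 \right)} = \left(-7\right) 14 \cdot 6 \left(-1\right) = \left(-98\right) \left(-6\right) = 588$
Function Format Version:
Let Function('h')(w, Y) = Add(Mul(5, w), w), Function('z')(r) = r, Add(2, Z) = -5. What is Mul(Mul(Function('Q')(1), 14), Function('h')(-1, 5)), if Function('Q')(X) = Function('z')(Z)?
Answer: 588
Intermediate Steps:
Z = -7 (Z = Add(-2, -5) = -7)
Function('Q')(X) = -7
Function('h')(w, Y) = Mul(6, w)
Mul(Mul(Function('Q')(1), 14), Function('h')(-1, 5)) = Mul(Mul(-7, 14), Mul(6, -1)) = Mul(-98, -6) = 588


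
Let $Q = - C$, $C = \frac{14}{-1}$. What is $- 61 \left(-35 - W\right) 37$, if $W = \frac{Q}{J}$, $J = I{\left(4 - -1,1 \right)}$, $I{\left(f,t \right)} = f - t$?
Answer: $\frac{173789}{2} \approx 86895.0$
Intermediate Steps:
$C = -14$ ($C = 14 \left(-1\right) = -14$)
$J = 4$ ($J = \left(4 - -1\right) - 1 = \left(4 + 1\right) - 1 = 5 - 1 = 4$)
$Q = 14$ ($Q = \left(-1\right) \left(-14\right) = 14$)
$W = \frac{7}{2}$ ($W = \frac{14}{4} = 14 \cdot \frac{1}{4} = \frac{7}{2} \approx 3.5$)
$- 61 \left(-35 - W\right) 37 = - 61 \left(-35 - \frac{7}{2}\right) 37 = \left(-61\right) \left(- \frac{77}{2}\right) 37 = \frac{4697}{2} \cdot 37 = \frac{173789}{2}$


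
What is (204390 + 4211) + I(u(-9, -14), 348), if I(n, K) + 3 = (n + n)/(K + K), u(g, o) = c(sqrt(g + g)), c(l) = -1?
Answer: 72592103/348 ≈ 2.0860e+5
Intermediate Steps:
u(g, o) = -1
I(n, K) = -3 + n/K (I(n, K) = -3 + (n + n)/(K + K) = -3 + (2*n)/((2*K)) = -3 + (2*n)*(1/(2*K)) = -3 + n/K)
(204390 + 4211) + I(u(-9, -14), 348) = (204390 + 4211) + (-3 - 1/348) = 208601 + (-3 - 1*1/348) = 208601 + (-3 - 1/348) = 208601 - 1045/348 = 72592103/348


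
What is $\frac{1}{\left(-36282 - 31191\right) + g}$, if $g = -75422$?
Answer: $- \frac{1}{142895} \approx -6.9981 \cdot 10^{-6}$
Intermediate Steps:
$\frac{1}{\left(-36282 - 31191\right) + g} = \frac{1}{\left(-36282 - 31191\right) - 75422} = \frac{1}{-67473 - 75422} = \frac{1}{-142895} = - \frac{1}{142895}$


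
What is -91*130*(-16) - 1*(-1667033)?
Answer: 1856313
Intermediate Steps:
-91*130*(-16) - 1*(-1667033) = -11830*(-16) + 1667033 = 189280 + 1667033 = 1856313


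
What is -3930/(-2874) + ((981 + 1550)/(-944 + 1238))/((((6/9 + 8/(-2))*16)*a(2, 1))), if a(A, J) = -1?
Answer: 11482749/7510720 ≈ 1.5288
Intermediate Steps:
-3930/(-2874) + ((981 + 1550)/(-944 + 1238))/((((6/9 + 8/(-2))*16)*a(2, 1))) = -3930/(-2874) + ((981 + 1550)/(-944 + 1238))/((((6/9 + 8/(-2))*16)*(-1))) = -3930*(-1/2874) + (2531/294)/((((6*(⅑) + 8*(-½))*16)*(-1))) = 655/479 + (2531*(1/294))/((((⅔ - 4)*16)*(-1))) = 655/479 + 2531/(294*((-10/3*16*(-1)))) = 655/479 + 2531/(294*((-160/3*(-1)))) = 655/479 + 2531/(294*(160/3)) = 655/479 + (2531/294)*(3/160) = 655/479 + 2531/15680 = 11482749/7510720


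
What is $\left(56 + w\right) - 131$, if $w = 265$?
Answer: $190$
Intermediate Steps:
$\left(56 + w\right) - 131 = \left(56 + 265\right) - 131 = 321 - 131 = 190$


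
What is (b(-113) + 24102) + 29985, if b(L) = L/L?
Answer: 54088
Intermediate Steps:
b(L) = 1
(b(-113) + 24102) + 29985 = (1 + 24102) + 29985 = 24103 + 29985 = 54088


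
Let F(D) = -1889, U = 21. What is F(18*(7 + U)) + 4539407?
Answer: 4537518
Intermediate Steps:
F(18*(7 + U)) + 4539407 = -1889 + 4539407 = 4537518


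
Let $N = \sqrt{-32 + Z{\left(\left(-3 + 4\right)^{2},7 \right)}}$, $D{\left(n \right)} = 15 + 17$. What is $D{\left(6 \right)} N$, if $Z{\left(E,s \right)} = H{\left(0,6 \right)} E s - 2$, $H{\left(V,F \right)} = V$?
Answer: $32 i \sqrt{34} \approx 186.59 i$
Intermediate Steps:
$D{\left(n \right)} = 32$
$Z{\left(E,s \right)} = -2$ ($Z{\left(E,s \right)} = 0 E s - 2 = 0 s - 2 = 0 - 2 = -2$)
$N = i \sqrt{34}$ ($N = \sqrt{-32 - 2} = \sqrt{-34} = i \sqrt{34} \approx 5.8309 i$)
$D{\left(6 \right)} N = 32 i \sqrt{34}$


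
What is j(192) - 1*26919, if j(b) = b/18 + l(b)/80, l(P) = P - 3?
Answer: -6457433/240 ≈ -26906.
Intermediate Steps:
l(P) = -3 + P
j(b) = -3/80 + 49*b/720 (j(b) = b/18 + (-3 + b)/80 = b*(1/18) + (-3 + b)*(1/80) = b/18 + (-3/80 + b/80) = -3/80 + 49*b/720)
j(192) - 1*26919 = (-3/80 + (49/720)*192) - 1*26919 = (-3/80 + 196/15) - 26919 = 3127/240 - 26919 = -6457433/240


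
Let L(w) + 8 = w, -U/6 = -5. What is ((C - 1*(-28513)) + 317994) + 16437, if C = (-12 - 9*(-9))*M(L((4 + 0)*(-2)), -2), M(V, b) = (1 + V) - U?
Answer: 359839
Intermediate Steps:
U = 30 (U = -6*(-5) = 30)
L(w) = -8 + w
M(V, b) = -29 + V (M(V, b) = (1 + V) - 1*30 = (1 + V) - 30 = -29 + V)
C = -3105 (C = (-12 - 9*(-9))*(-29 + (-8 + (4 + 0)*(-2))) = (-12 + 81)*(-29 + (-8 + 4*(-2))) = 69*(-29 + (-8 - 8)) = 69*(-29 - 16) = 69*(-45) = -3105)
((C - 1*(-28513)) + 317994) + 16437 = ((-3105 - 1*(-28513)) + 317994) + 16437 = ((-3105 + 28513) + 317994) + 16437 = (25408 + 317994) + 16437 = 343402 + 16437 = 359839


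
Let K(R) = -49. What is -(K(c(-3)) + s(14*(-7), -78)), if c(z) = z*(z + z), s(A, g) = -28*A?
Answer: -2695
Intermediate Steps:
c(z) = 2*z**2 (c(z) = z*(2*z) = 2*z**2)
-(K(c(-3)) + s(14*(-7), -78)) = -(-49 - 392*(-7)) = -(-49 - 28*(-98)) = -(-49 + 2744) = -1*2695 = -2695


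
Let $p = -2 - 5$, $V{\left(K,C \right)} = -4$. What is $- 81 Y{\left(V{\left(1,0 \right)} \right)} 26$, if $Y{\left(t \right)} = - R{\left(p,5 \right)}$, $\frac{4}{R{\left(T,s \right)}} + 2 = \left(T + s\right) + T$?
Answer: $- \frac{8424}{11} \approx -765.82$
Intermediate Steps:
$p = -7$
$R{\left(T,s \right)} = \frac{4}{-2 + s + 2 T}$ ($R{\left(T,s \right)} = \frac{4}{-2 + \left(\left(T + s\right) + T\right)} = \frac{4}{-2 + \left(s + 2 T\right)} = \frac{4}{-2 + s + 2 T}$)
$Y{\left(t \right)} = \frac{4}{11}$ ($Y{\left(t \right)} = - \frac{4}{-2 + 5 + 2 \left(-7\right)} = - \frac{4}{-2 + 5 - 14} = - \frac{4}{-11} = - \frac{4 \left(-1\right)}{11} = \left(-1\right) \left(- \frac{4}{11}\right) = \frac{4}{11}$)
$- 81 Y{\left(V{\left(1,0 \right)} \right)} 26 = \left(-81\right) \frac{4}{11} \cdot 26 = \left(- \frac{324}{11}\right) 26 = - \frac{8424}{11}$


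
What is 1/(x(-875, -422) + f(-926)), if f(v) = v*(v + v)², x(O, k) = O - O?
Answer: -1/3176091104 ≈ -3.1485e-10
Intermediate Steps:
x(O, k) = 0
f(v) = 4*v³ (f(v) = v*(2*v)² = v*(4*v²) = 4*v³)
1/(x(-875, -422) + f(-926)) = 1/(0 + 4*(-926)³) = 1/(0 + 4*(-794022776)) = 1/(0 - 3176091104) = 1/(-3176091104) = -1/3176091104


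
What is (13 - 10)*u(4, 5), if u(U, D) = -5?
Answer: -15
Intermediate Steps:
(13 - 10)*u(4, 5) = (13 - 10)*(-5) = 3*(-5) = -15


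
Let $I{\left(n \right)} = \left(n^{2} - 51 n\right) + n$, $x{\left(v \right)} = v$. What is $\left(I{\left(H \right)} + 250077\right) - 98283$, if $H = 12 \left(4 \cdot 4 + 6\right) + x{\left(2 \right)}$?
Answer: $209250$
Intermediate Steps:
$H = 266$ ($H = 12 \left(4 \cdot 4 + 6\right) + 2 = 12 \left(16 + 6\right) + 2 = 12 \cdot 22 + 2 = 264 + 2 = 266$)
$I{\left(n \right)} = n^{2} - 50 n$
$\left(I{\left(H \right)} + 250077\right) - 98283 = \left(266 \left(-50 + 266\right) + 250077\right) - 98283 = \left(266 \cdot 216 + 250077\right) - 98283 = \left(57456 + 250077\right) - 98283 = 307533 - 98283 = 209250$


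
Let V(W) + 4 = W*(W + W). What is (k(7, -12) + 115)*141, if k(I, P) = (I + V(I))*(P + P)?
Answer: -325569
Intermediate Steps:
V(W) = -4 + 2*W² (V(W) = -4 + W*(W + W) = -4 + W*(2*W) = -4 + 2*W²)
k(I, P) = 2*P*(-4 + I + 2*I²) (k(I, P) = (I + (-4 + 2*I²))*(P + P) = (-4 + I + 2*I²)*(2*P) = 2*P*(-4 + I + 2*I²))
(k(7, -12) + 115)*141 = (2*(-12)*(-4 + 7 + 2*7²) + 115)*141 = (2*(-12)*(-4 + 7 + 2*49) + 115)*141 = (2*(-12)*(-4 + 7 + 98) + 115)*141 = (2*(-12)*101 + 115)*141 = (-2424 + 115)*141 = -2309*141 = -325569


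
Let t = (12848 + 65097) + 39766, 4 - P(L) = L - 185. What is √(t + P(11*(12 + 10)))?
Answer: √117658 ≈ 343.01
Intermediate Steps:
P(L) = 189 - L (P(L) = 4 - (L - 185) = 4 - (-185 + L) = 4 + (185 - L) = 189 - L)
t = 117711 (t = 77945 + 39766 = 117711)
√(t + P(11*(12 + 10))) = √(117711 + (189 - 11*(12 + 10))) = √(117711 + (189 - 11*22)) = √(117711 + (189 - 1*242)) = √(117711 + (189 - 242)) = √(117711 - 53) = √117658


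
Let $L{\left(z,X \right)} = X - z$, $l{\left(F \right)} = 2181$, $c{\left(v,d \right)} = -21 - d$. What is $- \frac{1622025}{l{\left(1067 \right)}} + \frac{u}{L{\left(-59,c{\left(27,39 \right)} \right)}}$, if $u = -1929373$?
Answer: $\frac{1402113496}{727} \approx 1.9286 \cdot 10^{6}$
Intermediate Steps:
$- \frac{1622025}{l{\left(1067 \right)}} + \frac{u}{L{\left(-59,c{\left(27,39 \right)} \right)}} = - \frac{1622025}{2181} - \frac{1929373}{\left(-21 - 39\right) - -59} = \left(-1622025\right) \frac{1}{2181} - \frac{1929373}{\left(-21 - 39\right) + 59} = - \frac{540675}{727} - \frac{1929373}{-60 + 59} = - \frac{540675}{727} - \frac{1929373}{-1} = - \frac{540675}{727} - -1929373 = - \frac{540675}{727} + 1929373 = \frac{1402113496}{727}$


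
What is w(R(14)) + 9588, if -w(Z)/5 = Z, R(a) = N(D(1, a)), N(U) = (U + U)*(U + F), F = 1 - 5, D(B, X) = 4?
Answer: 9588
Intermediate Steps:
F = -4
N(U) = 2*U*(-4 + U) (N(U) = (U + U)*(U - 4) = (2*U)*(-4 + U) = 2*U*(-4 + U))
R(a) = 0 (R(a) = 2*4*(-4 + 4) = 2*4*0 = 0)
w(Z) = -5*Z
w(R(14)) + 9588 = -5*0 + 9588 = 0 + 9588 = 9588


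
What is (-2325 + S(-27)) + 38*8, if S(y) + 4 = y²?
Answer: -1296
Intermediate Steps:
S(y) = -4 + y²
(-2325 + S(-27)) + 38*8 = (-2325 + (-4 + (-27)²)) + 38*8 = (-2325 + (-4 + 729)) + 304 = (-2325 + 725) + 304 = -1600 + 304 = -1296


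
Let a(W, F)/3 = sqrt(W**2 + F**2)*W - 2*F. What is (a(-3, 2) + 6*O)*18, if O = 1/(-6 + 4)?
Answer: -270 - 162*sqrt(13) ≈ -854.10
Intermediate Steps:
a(W, F) = -6*F + 3*W*sqrt(F**2 + W**2) (a(W, F) = 3*(sqrt(W**2 + F**2)*W - 2*F) = 3*(sqrt(F**2 + W**2)*W - 2*F) = 3*(W*sqrt(F**2 + W**2) - 2*F) = 3*(-2*F + W*sqrt(F**2 + W**2)) = -6*F + 3*W*sqrt(F**2 + W**2))
O = -1/2 (O = 1/(-2) = -1/2 ≈ -0.50000)
(a(-3, 2) + 6*O)*18 = ((-6*2 + 3*(-3)*sqrt(2**2 + (-3)**2)) + 6*(-1/2))*18 = ((-12 + 3*(-3)*sqrt(4 + 9)) - 3)*18 = ((-12 + 3*(-3)*sqrt(13)) - 3)*18 = ((-12 - 9*sqrt(13)) - 3)*18 = (-15 - 9*sqrt(13))*18 = -270 - 162*sqrt(13)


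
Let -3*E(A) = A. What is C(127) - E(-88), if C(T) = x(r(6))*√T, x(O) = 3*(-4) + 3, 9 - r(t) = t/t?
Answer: -88/3 - 9*√127 ≈ -130.76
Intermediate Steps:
E(A) = -A/3
r(t) = 8 (r(t) = 9 - t/t = 9 - 1*1 = 9 - 1 = 8)
x(O) = -9 (x(O) = -12 + 3 = -9)
C(T) = -9*√T
C(127) - E(-88) = -9*√127 - (-1)*(-88)/3 = -9*√127 - 1*88/3 = -9*√127 - 88/3 = -88/3 - 9*√127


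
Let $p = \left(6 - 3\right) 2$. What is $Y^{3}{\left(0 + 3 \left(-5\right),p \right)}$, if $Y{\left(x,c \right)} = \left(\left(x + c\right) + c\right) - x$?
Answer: $1728$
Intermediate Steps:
$p = 6$ ($p = 3 \cdot 2 = 6$)
$Y{\left(x,c \right)} = 2 c$ ($Y{\left(x,c \right)} = \left(\left(c + x\right) + c\right) - x = \left(x + 2 c\right) - x = 2 c$)
$Y^{3}{\left(0 + 3 \left(-5\right),p \right)} = \left(2 \cdot 6\right)^{3} = 12^{3} = 1728$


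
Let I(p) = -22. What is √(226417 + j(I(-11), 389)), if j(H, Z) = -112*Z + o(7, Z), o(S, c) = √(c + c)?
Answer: √(182849 + √778) ≈ 427.64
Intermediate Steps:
o(S, c) = √2*√c (o(S, c) = √(2*c) = √2*√c)
j(H, Z) = -112*Z + √2*√Z
√(226417 + j(I(-11), 389)) = √(226417 + (-112*389 + √2*√389)) = √(226417 + (-43568 + √778)) = √(182849 + √778)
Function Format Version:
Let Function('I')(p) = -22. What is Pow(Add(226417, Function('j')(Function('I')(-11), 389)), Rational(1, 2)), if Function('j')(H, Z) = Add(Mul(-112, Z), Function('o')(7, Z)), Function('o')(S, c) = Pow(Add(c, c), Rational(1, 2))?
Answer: Pow(Add(182849, Pow(778, Rational(1, 2))), Rational(1, 2)) ≈ 427.64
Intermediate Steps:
Function('o')(S, c) = Mul(Pow(2, Rational(1, 2)), Pow(c, Rational(1, 2))) (Function('o')(S, c) = Pow(Mul(2, c), Rational(1, 2)) = Mul(Pow(2, Rational(1, 2)), Pow(c, Rational(1, 2))))
Function('j')(H, Z) = Add(Mul(-112, Z), Mul(Pow(2, Rational(1, 2)), Pow(Z, Rational(1, 2))))
Pow(Add(226417, Function('j')(Function('I')(-11), 389)), Rational(1, 2)) = Pow(Add(226417, Add(Mul(-112, 389), Mul(Pow(2, Rational(1, 2)), Pow(389, Rational(1, 2))))), Rational(1, 2)) = Pow(Add(226417, Add(-43568, Pow(778, Rational(1, 2)))), Rational(1, 2)) = Pow(Add(182849, Pow(778, Rational(1, 2))), Rational(1, 2))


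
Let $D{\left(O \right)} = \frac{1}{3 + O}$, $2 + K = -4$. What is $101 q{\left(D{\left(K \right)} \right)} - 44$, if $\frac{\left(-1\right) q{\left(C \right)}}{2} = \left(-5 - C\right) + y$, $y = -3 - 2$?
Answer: $\frac{5726}{3} \approx 1908.7$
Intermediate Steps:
$K = -6$ ($K = -2 - 4 = -6$)
$y = -5$ ($y = -3 - 2 = -5$)
$q{\left(C \right)} = 20 + 2 C$ ($q{\left(C \right)} = - 2 \left(\left(-5 - C\right) - 5\right) = - 2 \left(-10 - C\right) = 20 + 2 C$)
$101 q{\left(D{\left(K \right)} \right)} - 44 = 101 \left(20 + \frac{2}{3 - 6}\right) - 44 = 101 \left(20 + \frac{2}{-3}\right) - 44 = 101 \left(20 + 2 \left(- \frac{1}{3}\right)\right) - 44 = 101 \left(20 - \frac{2}{3}\right) - 44 = 101 \cdot \frac{58}{3} - 44 = \frac{5858}{3} - 44 = \frac{5726}{3}$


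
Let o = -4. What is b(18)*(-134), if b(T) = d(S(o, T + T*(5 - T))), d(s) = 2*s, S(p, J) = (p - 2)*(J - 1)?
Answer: -348936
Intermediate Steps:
S(p, J) = (-1 + J)*(-2 + p) (S(p, J) = (-2 + p)*(-1 + J) = (-1 + J)*(-2 + p))
b(T) = 12 - 12*T - 12*T*(5 - T) (b(T) = 2*(2 - 1*(-4) - 2*(T + T*(5 - T)) + (T + T*(5 - T))*(-4)) = 2*(2 + 4 + (-2*T - 2*T*(5 - T)) + (-4*T - 4*T*(5 - T))) = 2*(6 - 6*T - 6*T*(5 - T)) = 12 - 12*T - 12*T*(5 - T))
b(18)*(-134) = (12 + 12*18*(-6 + 18))*(-134) = (12 + 12*18*12)*(-134) = (12 + 2592)*(-134) = 2604*(-134) = -348936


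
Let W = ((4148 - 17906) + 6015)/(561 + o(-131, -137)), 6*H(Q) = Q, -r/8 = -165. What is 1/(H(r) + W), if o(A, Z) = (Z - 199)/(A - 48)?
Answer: 33585/6926701 ≈ 0.0048486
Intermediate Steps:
r = 1320 (r = -8*(-165) = 1320)
H(Q) = Q/6
o(A, Z) = (-199 + Z)/(-48 + A)
W = -461999/33585 (W = ((4148 - 17906) + 6015)/(561 + (-199 - 137)/(-48 - 131)) = (-13758 + 6015)/(561 - 336/(-179)) = -7743/(561 - 1/179*(-336)) = -7743/(561 + 336/179) = -7743/100755/179 = -7743*179/100755 = -461999/33585 ≈ -13.756)
1/(H(r) + W) = 1/((1/6)*1320 - 461999/33585) = 1/(220 - 461999/33585) = 1/(6926701/33585) = 33585/6926701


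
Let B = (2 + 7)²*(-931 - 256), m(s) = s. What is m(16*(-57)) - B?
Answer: 95235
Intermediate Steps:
B = -96147 (B = 9²*(-1187) = 81*(-1187) = -96147)
m(16*(-57)) - B = 16*(-57) - 1*(-96147) = -912 + 96147 = 95235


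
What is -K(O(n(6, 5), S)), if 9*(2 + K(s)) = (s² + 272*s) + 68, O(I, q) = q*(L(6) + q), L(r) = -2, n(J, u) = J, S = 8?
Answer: -15410/9 ≈ -1712.2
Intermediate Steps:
O(I, q) = q*(-2 + q)
K(s) = 50/9 + s²/9 + 272*s/9 (K(s) = -2 + ((s² + 272*s) + 68)/9 = -2 + (68 + s² + 272*s)/9 = -2 + (68/9 + s²/9 + 272*s/9) = 50/9 + s²/9 + 272*s/9)
-K(O(n(6, 5), S)) = -(50/9 + (8*(-2 + 8))²/9 + 272*(8*(-2 + 8))/9) = -(50/9 + (8*6)²/9 + 272*(8*6)/9) = -(50/9 + (⅑)*48² + (272/9)*48) = -(50/9 + (⅑)*2304 + 4352/3) = -(50/9 + 256 + 4352/3) = -1*15410/9 = -15410/9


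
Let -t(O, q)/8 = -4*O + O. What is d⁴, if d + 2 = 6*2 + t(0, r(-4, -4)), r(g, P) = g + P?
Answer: 10000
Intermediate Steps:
r(g, P) = P + g
t(O, q) = 24*O (t(O, q) = -8*(-4*O + O) = -(-24)*O = 24*O)
d = 10 (d = -2 + (6*2 + 24*0) = -2 + (12 + 0) = -2 + 12 = 10)
d⁴ = 10⁴ = 10000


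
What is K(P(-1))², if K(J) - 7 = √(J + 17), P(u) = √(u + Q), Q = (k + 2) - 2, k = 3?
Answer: (7 + √(17 + √2))² ≈ 127.49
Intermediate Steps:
Q = 3 (Q = (3 + 2) - 2 = 5 - 2 = 3)
P(u) = √(3 + u) (P(u) = √(u + 3) = √(3 + u))
K(J) = 7 + √(17 + J) (K(J) = 7 + √(J + 17) = 7 + √(17 + J))
K(P(-1))² = (7 + √(17 + √(3 - 1)))² = (7 + √(17 + √2))²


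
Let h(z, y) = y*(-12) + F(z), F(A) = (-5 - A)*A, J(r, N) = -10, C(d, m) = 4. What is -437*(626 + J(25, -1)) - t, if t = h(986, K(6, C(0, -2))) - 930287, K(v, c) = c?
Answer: 1638269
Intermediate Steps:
F(A) = A*(-5 - A)
h(z, y) = -12*y - z*(5 + z) (h(z, y) = y*(-12) - z*(5 + z) = -12*y - z*(5 + z))
t = -1907461 (t = (-12*4 - 1*986*(5 + 986)) - 930287 = (-48 - 1*986*991) - 930287 = (-48 - 977126) - 930287 = -977174 - 930287 = -1907461)
-437*(626 + J(25, -1)) - t = -437*(626 - 10) - 1*(-1907461) = -437*616 + 1907461 = -269192 + 1907461 = 1638269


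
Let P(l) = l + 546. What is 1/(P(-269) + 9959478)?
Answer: 1/9959755 ≈ 1.0040e-7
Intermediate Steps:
P(l) = 546 + l
1/(P(-269) + 9959478) = 1/((546 - 269) + 9959478) = 1/(277 + 9959478) = 1/9959755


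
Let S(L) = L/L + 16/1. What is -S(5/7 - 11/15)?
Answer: -17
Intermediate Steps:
S(L) = 17 (S(L) = 1 + 16*1 = 1 + 16 = 17)
-S(5/7 - 11/15) = -1*17 = -17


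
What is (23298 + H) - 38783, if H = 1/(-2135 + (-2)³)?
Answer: -33184356/2143 ≈ -15485.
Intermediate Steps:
H = -1/2143 (H = 1/(-2135 - 8) = 1/(-2143) = -1/2143 ≈ -0.00046664)
(23298 + H) - 38783 = (23298 - 1/2143) - 38783 = 49927613/2143 - 38783 = -33184356/2143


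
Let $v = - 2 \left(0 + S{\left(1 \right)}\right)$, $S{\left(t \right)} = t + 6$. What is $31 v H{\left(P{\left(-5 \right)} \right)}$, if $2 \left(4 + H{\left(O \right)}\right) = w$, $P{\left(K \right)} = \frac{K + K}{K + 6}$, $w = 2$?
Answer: $1302$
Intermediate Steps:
$S{\left(t \right)} = 6 + t$
$P{\left(K \right)} = \frac{2 K}{6 + K}$
$v = -14$ ($v = - 2 \left(0 + \left(6 + 1\right)\right) = - 2 \left(0 + 7\right) = \left(-2\right) 7 = -14$)
$H{\left(O \right)} = -3$ ($H{\left(O \right)} = -4 + \frac{1}{2} \cdot 2 = -4 + 1 = -3$)
$31 v H{\left(P{\left(-5 \right)} \right)} = 31 \left(-14\right) \left(-3\right) = \left(-434\right) \left(-3\right) = 1302$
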